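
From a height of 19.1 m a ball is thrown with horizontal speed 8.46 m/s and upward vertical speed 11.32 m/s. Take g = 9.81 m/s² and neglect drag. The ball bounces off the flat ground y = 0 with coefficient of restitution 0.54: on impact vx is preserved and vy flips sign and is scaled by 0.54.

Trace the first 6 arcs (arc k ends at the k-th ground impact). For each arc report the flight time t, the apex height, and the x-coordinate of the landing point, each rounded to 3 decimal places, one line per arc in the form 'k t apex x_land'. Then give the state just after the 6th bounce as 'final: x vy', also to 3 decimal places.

Arc 1: start y=19.100, vy=11.320 → t=3.440, apex=25.631, x_land=29.101, impact vy=-22.425
  bounce: vy ← 0.54·22.425 = 12.110
Arc 2: start y=0.000, vy=12.110 → t=2.469, apex=7.474, x_land=49.987, impact vy=-12.110
  bounce: vy ← 0.54·12.110 = 6.539
Arc 3: start y=0.000, vy=6.539 → t=1.333, apex=2.179, x_land=61.266, impact vy=-6.539
  bounce: vy ← 0.54·6.539 = 3.531
Arc 4: start y=0.000, vy=3.531 → t=0.720, apex=0.636, x_land=67.356, impact vy=-3.531
  bounce: vy ← 0.54·3.531 = 1.907
Arc 5: start y=0.000, vy=1.907 → t=0.389, apex=0.185, x_land=70.645, impact vy=-1.907
  bounce: vy ← 0.54·1.907 = 1.030
Arc 6: start y=0.000, vy=1.030 → t=0.210, apex=0.054, x_land=72.421, impact vy=-1.030
  bounce: vy ← 0.54·1.030 = 0.556

1 3.440 25.631 29.101
2 2.469 7.474 49.987
3 1.333 2.179 61.266
4 0.720 0.636 67.356
5 0.389 0.185 70.645
6 0.210 0.054 72.421
final: 72.421 0.556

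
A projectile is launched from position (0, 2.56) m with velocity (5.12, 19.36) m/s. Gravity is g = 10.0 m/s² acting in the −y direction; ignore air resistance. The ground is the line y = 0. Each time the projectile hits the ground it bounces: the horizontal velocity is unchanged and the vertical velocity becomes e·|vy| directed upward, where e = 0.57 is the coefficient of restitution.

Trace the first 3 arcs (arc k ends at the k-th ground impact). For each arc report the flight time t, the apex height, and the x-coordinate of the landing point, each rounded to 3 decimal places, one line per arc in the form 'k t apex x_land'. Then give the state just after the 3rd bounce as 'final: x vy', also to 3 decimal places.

Arc 1: start y=2.560, vy=19.360 → t=4.000, apex=21.300, x_land=20.480, impact vy=-20.640
  bounce: vy ← 0.57·20.640 = 11.765
Arc 2: start y=0.000, vy=11.765 → t=2.353, apex=6.921, x_land=32.527, impact vy=-11.765
  bounce: vy ← 0.57·11.765 = 6.706
Arc 3: start y=0.000, vy=6.706 → t=1.341, apex=2.248, x_land=39.394, impact vy=-6.706
  bounce: vy ← 0.57·6.706 = 3.822

1 4.000 21.300 20.480
2 2.353 6.921 32.527
3 1.341 2.248 39.394
final: 39.394 3.822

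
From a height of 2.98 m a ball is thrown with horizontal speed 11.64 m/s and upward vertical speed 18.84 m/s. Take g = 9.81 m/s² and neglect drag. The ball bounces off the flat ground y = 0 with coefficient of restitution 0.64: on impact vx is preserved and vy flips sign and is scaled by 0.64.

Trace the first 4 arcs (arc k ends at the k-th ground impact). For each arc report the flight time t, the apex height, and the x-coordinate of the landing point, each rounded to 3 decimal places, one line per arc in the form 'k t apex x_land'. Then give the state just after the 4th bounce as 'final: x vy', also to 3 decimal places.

1 3.993 21.071 46.480
2 2.653 8.631 77.361
3 1.698 3.535 97.124
4 1.087 1.448 109.773
final: 109.773 3.411

Arc 1: start y=2.980, vy=18.840 → t=3.993, apex=21.071, x_land=46.480, impact vy=-20.333
  bounce: vy ← 0.64·20.333 = 13.013
Arc 2: start y=0.000, vy=13.013 → t=2.653, apex=8.631, x_land=77.361, impact vy=-13.013
  bounce: vy ← 0.64·13.013 = 8.328
Arc 3: start y=0.000, vy=8.328 → t=1.698, apex=3.535, x_land=97.124, impact vy=-8.328
  bounce: vy ← 0.64·8.328 = 5.330
Arc 4: start y=0.000, vy=5.330 → t=1.087, apex=1.448, x_land=109.773, impact vy=-5.330
  bounce: vy ← 0.64·5.330 = 3.411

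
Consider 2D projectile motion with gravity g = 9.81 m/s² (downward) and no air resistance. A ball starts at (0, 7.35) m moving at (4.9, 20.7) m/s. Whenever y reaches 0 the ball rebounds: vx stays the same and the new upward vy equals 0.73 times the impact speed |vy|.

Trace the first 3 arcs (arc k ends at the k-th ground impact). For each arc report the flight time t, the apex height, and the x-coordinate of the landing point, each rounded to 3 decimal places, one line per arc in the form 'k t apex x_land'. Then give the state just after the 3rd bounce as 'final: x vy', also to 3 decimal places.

Arc 1: start y=7.350, vy=20.700 → t=4.550, apex=29.189, x_land=22.293, impact vy=-23.931
  bounce: vy ← 0.73·23.931 = 17.470
Arc 2: start y=0.000, vy=17.470 → t=3.562, apex=15.555, x_land=39.745, impact vy=-17.470
  bounce: vy ← 0.73·17.470 = 12.753
Arc 3: start y=0.000, vy=12.753 → t=2.600, apex=8.289, x_land=52.485, impact vy=-12.753
  bounce: vy ← 0.73·12.753 = 9.310

1 4.550 29.189 22.293
2 3.562 15.555 39.745
3 2.600 8.289 52.485
final: 52.485 9.310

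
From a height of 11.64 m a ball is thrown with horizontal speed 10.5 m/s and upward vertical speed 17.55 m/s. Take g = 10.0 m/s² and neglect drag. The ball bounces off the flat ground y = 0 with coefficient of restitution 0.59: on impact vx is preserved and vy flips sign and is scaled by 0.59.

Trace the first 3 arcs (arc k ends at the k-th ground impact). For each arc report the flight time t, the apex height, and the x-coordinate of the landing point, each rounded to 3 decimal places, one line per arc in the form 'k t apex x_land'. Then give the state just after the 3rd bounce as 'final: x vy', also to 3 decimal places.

Arc 1: start y=11.640, vy=17.550 → t=4.081, apex=27.040, x_land=42.845, impact vy=-23.255
  bounce: vy ← 0.59·23.255 = 13.721
Arc 2: start y=0.000, vy=13.721 → t=2.744, apex=9.413, x_land=71.659, impact vy=-13.721
  bounce: vy ← 0.59·13.721 = 8.095
Arc 3: start y=0.000, vy=8.095 → t=1.619, apex=3.277, x_land=88.658, impact vy=-8.095
  bounce: vy ← 0.59·8.095 = 4.776

1 4.081 27.040 42.845
2 2.744 9.413 71.659
3 1.619 3.277 88.658
final: 88.658 4.776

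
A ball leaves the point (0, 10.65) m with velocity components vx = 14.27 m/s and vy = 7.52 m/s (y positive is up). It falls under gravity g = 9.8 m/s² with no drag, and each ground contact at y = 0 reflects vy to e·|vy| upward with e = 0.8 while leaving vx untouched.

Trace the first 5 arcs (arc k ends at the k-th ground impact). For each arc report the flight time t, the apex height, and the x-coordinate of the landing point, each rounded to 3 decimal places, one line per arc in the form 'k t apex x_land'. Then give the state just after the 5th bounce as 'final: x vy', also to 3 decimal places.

Arc 1: start y=10.650, vy=7.520 → t=2.429, apex=13.535, x_land=34.667, impact vy=-16.288
  bounce: vy ← 0.8·16.288 = 13.030
Arc 2: start y=0.000, vy=13.030 → t=2.659, apex=8.663, x_land=72.614, impact vy=-13.030
  bounce: vy ← 0.8·13.030 = 10.424
Arc 3: start y=0.000, vy=10.424 → t=2.127, apex=5.544, x_land=102.972, impact vy=-10.424
  bounce: vy ← 0.8·10.424 = 8.339
Arc 4: start y=0.000, vy=8.339 → t=1.702, apex=3.548, x_land=127.258, impact vy=-8.339
  bounce: vy ← 0.8·8.339 = 6.671
Arc 5: start y=0.000, vy=6.671 → t=1.362, apex=2.271, x_land=146.687, impact vy=-6.671
  bounce: vy ← 0.8·6.671 = 5.337

1 2.429 13.535 34.667
2 2.659 8.663 72.614
3 2.127 5.544 102.972
4 1.702 3.548 127.258
5 1.362 2.271 146.687
final: 146.687 5.337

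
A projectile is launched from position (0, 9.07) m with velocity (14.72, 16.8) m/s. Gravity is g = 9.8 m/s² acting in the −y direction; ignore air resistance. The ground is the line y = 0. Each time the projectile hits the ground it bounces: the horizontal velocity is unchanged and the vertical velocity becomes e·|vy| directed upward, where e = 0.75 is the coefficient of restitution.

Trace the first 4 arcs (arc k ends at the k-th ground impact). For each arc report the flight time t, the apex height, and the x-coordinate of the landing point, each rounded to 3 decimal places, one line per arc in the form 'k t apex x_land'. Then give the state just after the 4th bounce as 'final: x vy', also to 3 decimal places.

1 3.903 23.470 57.450
2 3.283 13.202 105.773
3 2.462 7.426 142.016
4 1.847 4.177 169.198
final: 169.198 6.786

Arc 1: start y=9.070, vy=16.800 → t=3.903, apex=23.470, x_land=57.450, impact vy=-21.448
  bounce: vy ← 0.75·21.448 = 16.086
Arc 2: start y=0.000, vy=16.086 → t=3.283, apex=13.202, x_land=105.773, impact vy=-16.086
  bounce: vy ← 0.75·16.086 = 12.064
Arc 3: start y=0.000, vy=12.064 → t=2.462, apex=7.426, x_land=142.016, impact vy=-12.064
  bounce: vy ← 0.75·12.064 = 9.048
Arc 4: start y=0.000, vy=9.048 → t=1.847, apex=4.177, x_land=169.198, impact vy=-9.048
  bounce: vy ← 0.75·9.048 = 6.786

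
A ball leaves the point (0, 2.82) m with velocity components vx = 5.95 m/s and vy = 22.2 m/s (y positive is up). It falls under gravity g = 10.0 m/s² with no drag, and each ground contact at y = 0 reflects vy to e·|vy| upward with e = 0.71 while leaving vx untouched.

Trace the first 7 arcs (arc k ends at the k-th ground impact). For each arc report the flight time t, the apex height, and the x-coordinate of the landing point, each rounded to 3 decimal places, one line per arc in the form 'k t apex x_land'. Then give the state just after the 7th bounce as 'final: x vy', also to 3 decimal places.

1 4.564 27.462 27.153
2 3.328 13.844 46.954
3 2.363 6.979 61.013
4 1.678 3.518 70.995
5 1.191 1.773 78.082
6 0.846 0.894 83.113
7 0.600 0.451 86.686
final: 86.686 2.132

Arc 1: start y=2.820, vy=22.200 → t=4.564, apex=27.462, x_land=27.153, impact vy=-23.436
  bounce: vy ← 0.71·23.436 = 16.639
Arc 2: start y=0.000, vy=16.639 → t=3.328, apex=13.844, x_land=46.954, impact vy=-16.639
  bounce: vy ← 0.71·16.639 = 11.814
Arc 3: start y=0.000, vy=11.814 → t=2.363, apex=6.979, x_land=61.013, impact vy=-11.814
  bounce: vy ← 0.71·11.814 = 8.388
Arc 4: start y=0.000, vy=8.388 → t=1.678, apex=3.518, x_land=70.995, impact vy=-8.388
  bounce: vy ← 0.71·8.388 = 5.955
Arc 5: start y=0.000, vy=5.955 → t=1.191, apex=1.773, x_land=78.082, impact vy=-5.955
  bounce: vy ← 0.71·5.955 = 4.228
Arc 6: start y=0.000, vy=4.228 → t=0.846, apex=0.894, x_land=83.113, impact vy=-4.228
  bounce: vy ← 0.71·4.228 = 3.002
Arc 7: start y=0.000, vy=3.002 → t=0.600, apex=0.451, x_land=86.686, impact vy=-3.002
  bounce: vy ← 0.71·3.002 = 2.132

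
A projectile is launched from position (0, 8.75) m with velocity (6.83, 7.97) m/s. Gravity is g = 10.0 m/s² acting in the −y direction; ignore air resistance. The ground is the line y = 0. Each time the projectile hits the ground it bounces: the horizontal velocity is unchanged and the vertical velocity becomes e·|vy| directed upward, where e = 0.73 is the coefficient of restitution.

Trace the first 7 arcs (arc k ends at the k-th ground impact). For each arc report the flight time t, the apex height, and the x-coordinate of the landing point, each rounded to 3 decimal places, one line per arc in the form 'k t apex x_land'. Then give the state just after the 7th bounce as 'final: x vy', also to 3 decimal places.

Arc 1: start y=8.750, vy=7.970 → t=2.341, apex=11.926, x_land=15.992, impact vy=-15.444
  bounce: vy ← 0.73·15.444 = 11.274
Arc 2: start y=0.000, vy=11.274 → t=2.255, apex=6.355, x_land=31.392, impact vy=-11.274
  bounce: vy ← 0.73·11.274 = 8.230
Arc 3: start y=0.000, vy=8.230 → t=1.646, apex=3.387, x_land=42.635, impact vy=-8.230
  bounce: vy ← 0.73·8.230 = 6.008
Arc 4: start y=0.000, vy=6.008 → t=1.202, apex=1.805, x_land=50.842, impact vy=-6.008
  bounce: vy ← 0.73·6.008 = 4.386
Arc 5: start y=0.000, vy=4.386 → t=0.877, apex=0.962, x_land=56.833, impact vy=-4.386
  bounce: vy ← 0.73·4.386 = 3.202
Arc 6: start y=0.000, vy=3.202 → t=0.640, apex=0.513, x_land=61.206, impact vy=-3.202
  bounce: vy ← 0.73·3.202 = 2.337
Arc 7: start y=0.000, vy=2.337 → t=0.467, apex=0.273, x_land=64.399, impact vy=-2.337
  bounce: vy ← 0.73·2.337 = 1.706

1 2.341 11.926 15.992
2 2.255 6.355 31.392
3 1.646 3.387 42.635
4 1.202 1.805 50.842
5 0.877 0.962 56.833
6 0.640 0.513 61.206
7 0.467 0.273 64.399
final: 64.399 1.706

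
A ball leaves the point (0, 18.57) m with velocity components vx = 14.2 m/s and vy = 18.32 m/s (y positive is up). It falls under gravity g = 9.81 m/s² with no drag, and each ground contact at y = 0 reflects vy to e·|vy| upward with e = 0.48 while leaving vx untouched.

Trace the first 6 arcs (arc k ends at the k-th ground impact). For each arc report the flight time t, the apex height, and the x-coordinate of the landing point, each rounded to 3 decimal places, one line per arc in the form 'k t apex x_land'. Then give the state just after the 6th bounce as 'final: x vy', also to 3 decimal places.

1 4.564 35.676 64.815
2 2.589 8.220 101.579
3 1.243 1.894 119.226
4 0.597 0.436 127.697
5 0.286 0.101 131.763
6 0.137 0.023 133.714
final: 133.714 0.324

Arc 1: start y=18.570, vy=18.320 → t=4.564, apex=35.676, x_land=64.815, impact vy=-26.457
  bounce: vy ← 0.48·26.457 = 12.699
Arc 2: start y=0.000, vy=12.699 → t=2.589, apex=8.220, x_land=101.579, impact vy=-12.699
  bounce: vy ← 0.48·12.699 = 6.096
Arc 3: start y=0.000, vy=6.096 → t=1.243, apex=1.894, x_land=119.226, impact vy=-6.096
  bounce: vy ← 0.48·6.096 = 2.926
Arc 4: start y=0.000, vy=2.926 → t=0.597, apex=0.436, x_land=127.697, impact vy=-2.926
  bounce: vy ← 0.48·2.926 = 1.404
Arc 5: start y=0.000, vy=1.404 → t=0.286, apex=0.101, x_land=131.763, impact vy=-1.404
  bounce: vy ← 0.48·1.404 = 0.674
Arc 6: start y=0.000, vy=0.674 → t=0.137, apex=0.023, x_land=133.714, impact vy=-0.674
  bounce: vy ← 0.48·0.674 = 0.324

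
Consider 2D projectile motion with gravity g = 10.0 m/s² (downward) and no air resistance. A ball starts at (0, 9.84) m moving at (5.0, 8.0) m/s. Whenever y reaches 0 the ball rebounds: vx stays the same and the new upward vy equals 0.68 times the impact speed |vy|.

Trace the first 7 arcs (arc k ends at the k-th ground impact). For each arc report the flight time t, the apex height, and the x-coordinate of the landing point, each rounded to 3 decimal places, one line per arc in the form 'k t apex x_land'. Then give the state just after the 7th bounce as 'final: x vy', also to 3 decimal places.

Arc 1: start y=9.840, vy=8.000 → t=2.415, apex=13.040, x_land=12.075, impact vy=-16.149
  bounce: vy ← 0.68·16.149 = 10.982
Arc 2: start y=0.000, vy=10.982 → t=2.196, apex=6.030, x_land=23.056, impact vy=-10.982
  bounce: vy ← 0.68·10.982 = 7.467
Arc 3: start y=0.000, vy=7.467 → t=1.493, apex=2.788, x_land=30.524, impact vy=-7.467
  bounce: vy ← 0.68·7.467 = 5.078
Arc 4: start y=0.000, vy=5.078 → t=1.016, apex=1.289, x_land=35.601, impact vy=-5.078
  bounce: vy ← 0.68·5.078 = 3.453
Arc 5: start y=0.000, vy=3.453 → t=0.691, apex=0.596, x_land=39.054, impact vy=-3.453
  bounce: vy ← 0.68·3.453 = 2.348
Arc 6: start y=0.000, vy=2.348 → t=0.470, apex=0.276, x_land=41.402, impact vy=-2.348
  bounce: vy ← 0.68·2.348 = 1.597
Arc 7: start y=0.000, vy=1.597 → t=0.319, apex=0.127, x_land=42.999, impact vy=-1.597
  bounce: vy ← 0.68·1.597 = 1.086

1 2.415 13.040 12.075
2 2.196 6.030 23.056
3 1.493 2.788 30.524
4 1.016 1.289 35.601
5 0.691 0.596 39.054
6 0.470 0.276 41.402
7 0.319 0.127 42.999
final: 42.999 1.086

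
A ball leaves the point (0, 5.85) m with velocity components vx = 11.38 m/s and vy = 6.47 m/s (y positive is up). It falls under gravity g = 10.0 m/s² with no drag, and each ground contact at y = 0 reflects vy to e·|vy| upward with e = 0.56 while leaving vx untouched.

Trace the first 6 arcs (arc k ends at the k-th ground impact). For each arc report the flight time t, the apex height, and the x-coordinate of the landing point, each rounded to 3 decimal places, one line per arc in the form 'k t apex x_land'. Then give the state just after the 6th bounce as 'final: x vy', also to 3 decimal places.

1 1.907 7.943 21.706
2 1.412 2.491 37.771
3 0.791 0.781 46.767
4 0.443 0.245 51.805
5 0.248 0.077 54.626
6 0.139 0.024 56.206
final: 56.206 0.389

Arc 1: start y=5.850, vy=6.470 → t=1.907, apex=7.943, x_land=21.706, impact vy=-12.604
  bounce: vy ← 0.56·12.604 = 7.058
Arc 2: start y=0.000, vy=7.058 → t=1.412, apex=2.491, x_land=37.771, impact vy=-7.058
  bounce: vy ← 0.56·7.058 = 3.953
Arc 3: start y=0.000, vy=3.953 → t=0.791, apex=0.781, x_land=46.767, impact vy=-3.953
  bounce: vy ← 0.56·3.953 = 2.213
Arc 4: start y=0.000, vy=2.213 → t=0.443, apex=0.245, x_land=51.805, impact vy=-2.213
  bounce: vy ← 0.56·2.213 = 1.240
Arc 5: start y=0.000, vy=1.240 → t=0.248, apex=0.077, x_land=54.626, impact vy=-1.240
  bounce: vy ← 0.56·1.240 = 0.694
Arc 6: start y=0.000, vy=0.694 → t=0.139, apex=0.024, x_land=56.206, impact vy=-0.694
  bounce: vy ← 0.56·0.694 = 0.389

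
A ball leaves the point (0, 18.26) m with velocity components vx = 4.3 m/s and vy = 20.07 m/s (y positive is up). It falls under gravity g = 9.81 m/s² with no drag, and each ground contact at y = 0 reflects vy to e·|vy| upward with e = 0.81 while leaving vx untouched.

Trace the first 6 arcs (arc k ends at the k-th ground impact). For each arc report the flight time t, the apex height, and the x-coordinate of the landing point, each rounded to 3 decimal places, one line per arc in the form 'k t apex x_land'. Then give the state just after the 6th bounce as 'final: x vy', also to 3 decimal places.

1 4.858 38.790 20.890
2 4.556 25.450 40.479
3 3.690 16.698 56.347
4 2.989 10.956 69.200
5 2.421 7.188 79.610
6 1.961 4.716 88.043
final: 88.043 7.792

Arc 1: start y=18.260, vy=20.070 → t=4.858, apex=38.790, x_land=20.890, impact vy=-27.587
  bounce: vy ← 0.81·27.587 = 22.346
Arc 2: start y=0.000, vy=22.346 → t=4.556, apex=25.450, x_land=40.479, impact vy=-22.346
  bounce: vy ← 0.81·22.346 = 18.100
Arc 3: start y=0.000, vy=18.100 → t=3.690, apex=16.698, x_land=56.347, impact vy=-18.100
  bounce: vy ← 0.81·18.100 = 14.661
Arc 4: start y=0.000, vy=14.661 → t=2.989, apex=10.956, x_land=69.200, impact vy=-14.661
  bounce: vy ← 0.81·14.661 = 11.875
Arc 5: start y=0.000, vy=11.875 → t=2.421, apex=7.188, x_land=79.610, impact vy=-11.875
  bounce: vy ← 0.81·11.875 = 9.619
Arc 6: start y=0.000, vy=9.619 → t=1.961, apex=4.716, x_land=88.043, impact vy=-9.619
  bounce: vy ← 0.81·9.619 = 7.792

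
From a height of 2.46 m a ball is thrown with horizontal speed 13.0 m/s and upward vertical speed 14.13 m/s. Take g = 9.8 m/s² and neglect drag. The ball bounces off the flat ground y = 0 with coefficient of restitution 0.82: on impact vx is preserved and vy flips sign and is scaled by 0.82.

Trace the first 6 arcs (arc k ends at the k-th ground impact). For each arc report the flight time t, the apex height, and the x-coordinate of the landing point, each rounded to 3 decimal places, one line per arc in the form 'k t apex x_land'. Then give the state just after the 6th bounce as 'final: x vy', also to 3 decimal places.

1 3.048 12.647 39.629
2 2.635 8.504 73.880
3 2.160 5.718 101.966
4 1.772 3.845 124.996
5 1.453 2.585 143.881
6 1.191 1.738 159.367
final: 159.367 4.786

Arc 1: start y=2.460, vy=14.130 → t=3.048, apex=12.647, x_land=39.629, impact vy=-15.744
  bounce: vy ← 0.82·15.744 = 12.910
Arc 2: start y=0.000, vy=12.910 → t=2.635, apex=8.504, x_land=73.880, impact vy=-12.910
  bounce: vy ← 0.82·12.910 = 10.586
Arc 3: start y=0.000, vy=10.586 → t=2.160, apex=5.718, x_land=101.966, impact vy=-10.586
  bounce: vy ← 0.82·10.586 = 8.681
Arc 4: start y=0.000, vy=8.681 → t=1.772, apex=3.845, x_land=124.996, impact vy=-8.681
  bounce: vy ← 0.82·8.681 = 7.118
Arc 5: start y=0.000, vy=7.118 → t=1.453, apex=2.585, x_land=143.881, impact vy=-7.118
  bounce: vy ← 0.82·7.118 = 5.837
Arc 6: start y=0.000, vy=5.837 → t=1.191, apex=1.738, x_land=159.367, impact vy=-5.837
  bounce: vy ← 0.82·5.837 = 4.786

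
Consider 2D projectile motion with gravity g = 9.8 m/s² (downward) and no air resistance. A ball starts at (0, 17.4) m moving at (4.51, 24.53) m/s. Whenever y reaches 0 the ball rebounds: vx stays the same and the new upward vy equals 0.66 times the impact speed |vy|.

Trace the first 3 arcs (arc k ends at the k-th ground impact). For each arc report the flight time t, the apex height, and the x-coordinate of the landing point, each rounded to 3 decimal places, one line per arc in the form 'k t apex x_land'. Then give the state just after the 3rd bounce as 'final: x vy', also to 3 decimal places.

Arc 1: start y=17.400, vy=24.530 → t=5.636, apex=48.100, x_land=25.419, impact vy=-30.704
  bounce: vy ← 0.66·30.704 = 20.265
Arc 2: start y=0.000, vy=20.265 → t=4.136, apex=20.952, x_land=44.071, impact vy=-20.265
  bounce: vy ← 0.66·20.265 = 13.375
Arc 3: start y=0.000, vy=13.375 → t=2.730, apex=9.127, x_land=56.381, impact vy=-13.375
  bounce: vy ← 0.66·13.375 = 8.827

1 5.636 48.100 25.419
2 4.136 20.952 44.071
3 2.730 9.127 56.381
final: 56.381 8.827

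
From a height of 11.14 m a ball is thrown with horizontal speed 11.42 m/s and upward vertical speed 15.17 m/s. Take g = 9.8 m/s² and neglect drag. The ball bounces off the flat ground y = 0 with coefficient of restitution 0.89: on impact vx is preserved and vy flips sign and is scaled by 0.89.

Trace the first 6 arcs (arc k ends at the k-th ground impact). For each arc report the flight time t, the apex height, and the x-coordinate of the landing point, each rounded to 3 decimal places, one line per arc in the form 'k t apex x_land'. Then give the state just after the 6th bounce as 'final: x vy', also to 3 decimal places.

Arc 1: start y=11.140, vy=15.170 → t=3.709, apex=22.881, x_land=42.356, impact vy=-21.177
  bounce: vy ← 0.89·21.177 = 18.848
Arc 2: start y=0.000, vy=18.848 → t=3.846, apex=18.124, x_land=86.282, impact vy=-18.848
  bounce: vy ← 0.89·18.848 = 16.774
Arc 3: start y=0.000, vy=16.774 → t=3.423, apex=14.356, x_land=125.377, impact vy=-16.774
  bounce: vy ← 0.89·16.774 = 14.929
Arc 4: start y=0.000, vy=14.929 → t=3.047, apex=11.372, x_land=160.171, impact vy=-14.929
  bounce: vy ← 0.89·14.929 = 13.287
Arc 5: start y=0.000, vy=13.287 → t=2.712, apex=9.007, x_land=191.138, impact vy=-13.287
  bounce: vy ← 0.89·13.287 = 11.825
Arc 6: start y=0.000, vy=11.825 → t=2.413, apex=7.135, x_land=218.699, impact vy=-11.825
  bounce: vy ← 0.89·11.825 = 10.525

1 3.709 22.881 42.356
2 3.846 18.124 86.282
3 3.423 14.356 125.377
4 3.047 11.372 160.171
5 2.712 9.007 191.138
6 2.413 7.135 218.699
final: 218.699 10.525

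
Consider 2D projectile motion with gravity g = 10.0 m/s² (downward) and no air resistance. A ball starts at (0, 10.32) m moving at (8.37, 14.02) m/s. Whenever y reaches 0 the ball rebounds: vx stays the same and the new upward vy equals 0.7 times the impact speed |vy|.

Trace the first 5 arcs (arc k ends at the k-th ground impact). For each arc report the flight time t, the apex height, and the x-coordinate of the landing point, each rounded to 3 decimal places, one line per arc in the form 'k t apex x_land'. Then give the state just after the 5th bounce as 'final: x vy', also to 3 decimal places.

Arc 1: start y=10.320, vy=14.020 → t=3.409, apex=20.148, x_land=28.537, impact vy=-20.074
  bounce: vy ← 0.7·20.074 = 14.052
Arc 2: start y=0.000, vy=14.052 → t=2.810, apex=9.873, x_land=52.059, impact vy=-14.052
  bounce: vy ← 0.7·14.052 = 9.836
Arc 3: start y=0.000, vy=9.836 → t=1.967, apex=4.838, x_land=68.525, impact vy=-9.836
  bounce: vy ← 0.7·9.836 = 6.885
Arc 4: start y=0.000, vy=6.885 → t=1.377, apex=2.370, x_land=80.051, impact vy=-6.885
  bounce: vy ← 0.7·6.885 = 4.820
Arc 5: start y=0.000, vy=4.820 → t=0.964, apex=1.161, x_land=88.119, impact vy=-4.820
  bounce: vy ← 0.7·4.820 = 3.374

1 3.409 20.148 28.537
2 2.810 9.873 52.059
3 1.967 4.838 68.525
4 1.377 2.370 80.051
5 0.964 1.161 88.119
final: 88.119 3.374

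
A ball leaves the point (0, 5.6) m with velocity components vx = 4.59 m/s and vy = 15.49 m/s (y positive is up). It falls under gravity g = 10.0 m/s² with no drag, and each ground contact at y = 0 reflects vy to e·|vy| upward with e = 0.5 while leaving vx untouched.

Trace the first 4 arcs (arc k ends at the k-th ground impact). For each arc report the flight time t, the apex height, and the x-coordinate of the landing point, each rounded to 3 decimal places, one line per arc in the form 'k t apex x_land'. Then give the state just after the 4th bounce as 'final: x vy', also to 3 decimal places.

1 3.425 17.597 15.721
2 1.876 4.399 24.332
3 0.938 1.100 28.637
4 0.469 0.275 30.790
final: 30.790 1.173

Arc 1: start y=5.600, vy=15.490 → t=3.425, apex=17.597, x_land=15.721, impact vy=-18.760
  bounce: vy ← 0.5·18.760 = 9.380
Arc 2: start y=0.000, vy=9.380 → t=1.876, apex=4.399, x_land=24.332, impact vy=-9.380
  bounce: vy ← 0.5·9.380 = 4.690
Arc 3: start y=0.000, vy=4.690 → t=0.938, apex=1.100, x_land=28.637, impact vy=-4.690
  bounce: vy ← 0.5·4.690 = 2.345
Arc 4: start y=0.000, vy=2.345 → t=0.469, apex=0.275, x_land=30.790, impact vy=-2.345
  bounce: vy ← 0.5·2.345 = 1.173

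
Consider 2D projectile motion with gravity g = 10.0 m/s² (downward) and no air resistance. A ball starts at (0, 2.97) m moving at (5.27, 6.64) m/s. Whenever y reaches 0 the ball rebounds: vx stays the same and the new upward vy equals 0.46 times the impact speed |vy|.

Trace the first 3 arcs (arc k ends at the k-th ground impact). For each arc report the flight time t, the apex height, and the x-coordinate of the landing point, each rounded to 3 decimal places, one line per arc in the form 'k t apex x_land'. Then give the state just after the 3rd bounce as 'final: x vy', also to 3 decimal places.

Arc 1: start y=2.970, vy=6.640 → t=1.681, apex=5.174, x_land=8.860, impact vy=-10.173
  bounce: vy ← 0.46·10.173 = 4.680
Arc 2: start y=0.000, vy=4.680 → t=0.936, apex=1.095, x_land=13.793, impact vy=-4.680
  bounce: vy ← 0.46·4.680 = 2.153
Arc 3: start y=0.000, vy=2.153 → t=0.431, apex=0.232, x_land=16.062, impact vy=-2.153
  bounce: vy ← 0.46·2.153 = 0.990

1 1.681 5.174 8.860
2 0.936 1.095 13.793
3 0.431 0.232 16.062
final: 16.062 0.990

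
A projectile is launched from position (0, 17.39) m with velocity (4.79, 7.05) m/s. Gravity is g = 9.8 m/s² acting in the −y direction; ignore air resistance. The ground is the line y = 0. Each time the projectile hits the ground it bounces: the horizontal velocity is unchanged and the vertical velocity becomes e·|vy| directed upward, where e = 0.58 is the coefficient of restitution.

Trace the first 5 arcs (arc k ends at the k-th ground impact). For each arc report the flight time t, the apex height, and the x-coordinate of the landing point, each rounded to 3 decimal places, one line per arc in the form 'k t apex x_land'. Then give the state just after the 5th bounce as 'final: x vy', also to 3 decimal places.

1 2.736 19.926 13.105
2 2.339 6.703 24.310
3 1.357 2.255 30.809
4 0.787 0.759 34.578
5 0.456 0.255 36.764
final: 36.764 1.297

Arc 1: start y=17.390, vy=7.050 → t=2.736, apex=19.926, x_land=13.105, impact vy=-19.762
  bounce: vy ← 0.58·19.762 = 11.462
Arc 2: start y=0.000, vy=11.462 → t=2.339, apex=6.703, x_land=24.310, impact vy=-11.462
  bounce: vy ← 0.58·11.462 = 6.648
Arc 3: start y=0.000, vy=6.648 → t=1.357, apex=2.255, x_land=30.809, impact vy=-6.648
  bounce: vy ← 0.58·6.648 = 3.856
Arc 4: start y=0.000, vy=3.856 → t=0.787, apex=0.759, x_land=34.578, impact vy=-3.856
  bounce: vy ← 0.58·3.856 = 2.236
Arc 5: start y=0.000, vy=2.236 → t=0.456, apex=0.255, x_land=36.764, impact vy=-2.236
  bounce: vy ← 0.58·2.236 = 1.297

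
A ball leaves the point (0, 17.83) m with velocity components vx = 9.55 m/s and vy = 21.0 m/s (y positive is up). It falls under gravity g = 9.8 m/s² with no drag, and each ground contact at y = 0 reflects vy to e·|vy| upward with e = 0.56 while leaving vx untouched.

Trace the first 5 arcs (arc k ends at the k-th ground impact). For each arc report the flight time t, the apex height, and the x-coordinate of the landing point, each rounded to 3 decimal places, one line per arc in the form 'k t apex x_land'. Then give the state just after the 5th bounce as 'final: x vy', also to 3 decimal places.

Arc 1: start y=17.830, vy=21.000 → t=5.012, apex=40.330, x_land=47.862, impact vy=-28.115
  bounce: vy ← 0.56·28.115 = 15.745
Arc 2: start y=0.000, vy=15.745 → t=3.213, apex=12.647, x_land=78.548, impact vy=-15.745
  bounce: vy ← 0.56·15.745 = 8.817
Arc 3: start y=0.000, vy=8.817 → t=1.799, apex=3.966, x_land=95.732, impact vy=-8.817
  bounce: vy ← 0.56·8.817 = 4.937
Arc 4: start y=0.000, vy=4.937 → t=1.008, apex=1.244, x_land=105.355, impact vy=-4.937
  bounce: vy ← 0.56·4.937 = 2.765
Arc 5: start y=0.000, vy=2.765 → t=0.564, apex=0.390, x_land=110.744, impact vy=-2.765
  bounce: vy ← 0.56·2.765 = 1.548

1 5.012 40.330 47.862
2 3.213 12.647 78.548
3 1.799 3.966 95.732
4 1.008 1.244 105.355
5 0.564 0.390 110.744
final: 110.744 1.548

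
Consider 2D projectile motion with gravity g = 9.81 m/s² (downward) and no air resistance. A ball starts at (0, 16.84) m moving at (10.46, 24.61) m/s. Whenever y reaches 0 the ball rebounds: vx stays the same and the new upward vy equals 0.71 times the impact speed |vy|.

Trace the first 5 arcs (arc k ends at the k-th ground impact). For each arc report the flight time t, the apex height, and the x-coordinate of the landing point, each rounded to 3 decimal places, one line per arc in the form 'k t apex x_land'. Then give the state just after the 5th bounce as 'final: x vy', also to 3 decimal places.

1 5.627 47.709 58.863
2 4.429 24.050 105.186
3 3.144 12.124 138.076
4 2.232 6.112 161.428
5 1.585 3.081 178.007
final: 178.007 5.520

Arc 1: start y=16.840, vy=24.610 → t=5.627, apex=47.709, x_land=58.863, impact vy=-30.595
  bounce: vy ← 0.71·30.595 = 21.722
Arc 2: start y=0.000, vy=21.722 → t=4.429, apex=24.050, x_land=105.186, impact vy=-21.722
  bounce: vy ← 0.71·21.722 = 15.423
Arc 3: start y=0.000, vy=15.423 → t=3.144, apex=12.124, x_land=138.076, impact vy=-15.423
  bounce: vy ← 0.71·15.423 = 10.950
Arc 4: start y=0.000, vy=10.950 → t=2.232, apex=6.112, x_land=161.428, impact vy=-10.950
  bounce: vy ← 0.71·10.950 = 7.775
Arc 5: start y=0.000, vy=7.775 → t=1.585, apex=3.081, x_land=178.007, impact vy=-7.775
  bounce: vy ← 0.71·7.775 = 5.520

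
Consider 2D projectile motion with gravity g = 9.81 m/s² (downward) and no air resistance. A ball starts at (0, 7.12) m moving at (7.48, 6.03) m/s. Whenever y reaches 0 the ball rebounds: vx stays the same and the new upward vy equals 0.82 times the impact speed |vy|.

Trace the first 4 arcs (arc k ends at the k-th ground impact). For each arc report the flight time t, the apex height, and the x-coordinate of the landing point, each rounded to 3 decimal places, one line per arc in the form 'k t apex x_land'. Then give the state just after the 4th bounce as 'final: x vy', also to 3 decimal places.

Arc 1: start y=7.120, vy=6.030 → t=1.967, apex=8.973, x_land=14.715, impact vy=-13.269
  bounce: vy ← 0.82·13.269 = 10.880
Arc 2: start y=0.000, vy=10.880 → t=2.218, apex=6.034, x_land=31.307, impact vy=-10.880
  bounce: vy ← 0.82·10.880 = 8.922
Arc 3: start y=0.000, vy=8.922 → t=1.819, apex=4.057, x_land=44.913, impact vy=-8.922
  bounce: vy ← 0.82·8.922 = 7.316
Arc 4: start y=0.000, vy=7.316 → t=1.492, apex=2.728, x_land=56.069, impact vy=-7.316
  bounce: vy ← 0.82·7.316 = 5.999

1 1.967 8.973 14.715
2 2.218 6.034 31.307
3 1.819 4.057 44.913
4 1.492 2.728 56.069
final: 56.069 5.999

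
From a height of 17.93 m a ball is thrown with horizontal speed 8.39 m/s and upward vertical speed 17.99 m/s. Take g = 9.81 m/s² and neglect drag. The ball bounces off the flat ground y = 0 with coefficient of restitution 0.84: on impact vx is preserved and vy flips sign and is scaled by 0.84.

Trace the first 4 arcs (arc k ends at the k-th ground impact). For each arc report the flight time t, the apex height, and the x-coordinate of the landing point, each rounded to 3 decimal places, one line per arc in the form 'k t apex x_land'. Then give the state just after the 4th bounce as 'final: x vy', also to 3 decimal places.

Arc 1: start y=17.930, vy=17.990 → t=4.483, apex=34.425, x_land=37.613, impact vy=-25.989
  bounce: vy ← 0.84·25.989 = 21.831
Arc 2: start y=0.000, vy=21.831 → t=4.451, apex=24.291, x_land=74.954, impact vy=-21.831
  bounce: vy ← 0.84·21.831 = 18.338
Arc 3: start y=0.000, vy=18.338 → t=3.739, apex=17.139, x_land=106.321, impact vy=-18.338
  bounce: vy ← 0.84·18.338 = 15.404
Arc 4: start y=0.000, vy=15.404 → t=3.140, apex=12.094, x_land=132.669, impact vy=-15.404
  bounce: vy ← 0.84·15.404 = 12.939

1 4.483 34.425 37.613
2 4.451 24.291 74.954
3 3.739 17.139 106.321
4 3.140 12.094 132.669
final: 132.669 12.939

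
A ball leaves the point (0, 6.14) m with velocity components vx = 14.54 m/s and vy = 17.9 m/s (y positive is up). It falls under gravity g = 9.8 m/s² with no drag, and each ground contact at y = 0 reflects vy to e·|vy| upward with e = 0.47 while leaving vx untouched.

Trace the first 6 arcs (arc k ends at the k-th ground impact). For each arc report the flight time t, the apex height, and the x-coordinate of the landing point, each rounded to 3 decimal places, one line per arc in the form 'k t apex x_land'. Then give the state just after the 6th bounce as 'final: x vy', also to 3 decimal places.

1 3.969 22.487 57.706
2 2.014 4.967 86.986
3 0.946 1.097 100.747
4 0.445 0.242 107.215
5 0.209 0.054 110.255
6 0.098 0.012 111.684
final: 111.684 0.226

Arc 1: start y=6.140, vy=17.900 → t=3.969, apex=22.487, x_land=57.706, impact vy=-20.994
  bounce: vy ← 0.47·20.994 = 9.867
Arc 2: start y=0.000, vy=9.867 → t=2.014, apex=4.967, x_land=86.986, impact vy=-9.867
  bounce: vy ← 0.47·9.867 = 4.638
Arc 3: start y=0.000, vy=4.638 → t=0.946, apex=1.097, x_land=100.747, impact vy=-4.638
  bounce: vy ← 0.47·4.638 = 2.180
Arc 4: start y=0.000, vy=2.180 → t=0.445, apex=0.242, x_land=107.215, impact vy=-2.180
  bounce: vy ← 0.47·2.180 = 1.024
Arc 5: start y=0.000, vy=1.024 → t=0.209, apex=0.054, x_land=110.255, impact vy=-1.024
  bounce: vy ← 0.47·1.024 = 0.481
Arc 6: start y=0.000, vy=0.481 → t=0.098, apex=0.012, x_land=111.684, impact vy=-0.481
  bounce: vy ← 0.47·0.481 = 0.226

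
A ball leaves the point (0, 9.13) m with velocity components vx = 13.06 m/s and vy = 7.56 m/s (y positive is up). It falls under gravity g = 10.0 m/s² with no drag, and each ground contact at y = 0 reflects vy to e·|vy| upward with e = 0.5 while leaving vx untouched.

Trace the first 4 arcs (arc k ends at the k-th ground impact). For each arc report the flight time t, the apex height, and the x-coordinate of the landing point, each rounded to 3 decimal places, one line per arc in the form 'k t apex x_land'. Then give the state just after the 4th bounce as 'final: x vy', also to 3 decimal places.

Arc 1: start y=9.130, vy=7.560 → t=2.304, apex=11.988, x_land=30.095, impact vy=-15.484
  bounce: vy ← 0.5·15.484 = 7.742
Arc 2: start y=0.000, vy=7.742 → t=1.548, apex=2.997, x_land=50.318, impact vy=-7.742
  bounce: vy ← 0.5·7.742 = 3.871
Arc 3: start y=0.000, vy=3.871 → t=0.774, apex=0.749, x_land=60.429, impact vy=-3.871
  bounce: vy ← 0.5·3.871 = 1.935
Arc 4: start y=0.000, vy=1.935 → t=0.387, apex=0.187, x_land=65.484, impact vy=-1.935
  bounce: vy ← 0.5·1.935 = 0.968

1 2.304 11.988 30.095
2 1.548 2.997 50.318
3 0.774 0.749 60.429
4 0.387 0.187 65.484
final: 65.484 0.968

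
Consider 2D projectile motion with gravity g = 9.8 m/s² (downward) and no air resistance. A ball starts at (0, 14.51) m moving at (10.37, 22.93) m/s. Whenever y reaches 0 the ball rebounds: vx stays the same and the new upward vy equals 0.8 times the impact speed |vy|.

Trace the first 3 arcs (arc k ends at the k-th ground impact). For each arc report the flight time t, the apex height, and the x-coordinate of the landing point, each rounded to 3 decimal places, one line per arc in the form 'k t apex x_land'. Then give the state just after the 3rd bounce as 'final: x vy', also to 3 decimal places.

1 5.244 41.336 54.383
2 4.647 26.455 102.574
3 3.718 16.931 141.126
final: 141.126 14.573

Arc 1: start y=14.510, vy=22.930 → t=5.244, apex=41.336, x_land=54.383, impact vy=-28.464
  bounce: vy ← 0.8·28.464 = 22.771
Arc 2: start y=0.000, vy=22.771 → t=4.647, apex=26.455, x_land=102.574, impact vy=-22.771
  bounce: vy ← 0.8·22.771 = 18.217
Arc 3: start y=0.000, vy=18.217 → t=3.718, apex=16.931, x_land=141.126, impact vy=-18.217
  bounce: vy ← 0.8·18.217 = 14.573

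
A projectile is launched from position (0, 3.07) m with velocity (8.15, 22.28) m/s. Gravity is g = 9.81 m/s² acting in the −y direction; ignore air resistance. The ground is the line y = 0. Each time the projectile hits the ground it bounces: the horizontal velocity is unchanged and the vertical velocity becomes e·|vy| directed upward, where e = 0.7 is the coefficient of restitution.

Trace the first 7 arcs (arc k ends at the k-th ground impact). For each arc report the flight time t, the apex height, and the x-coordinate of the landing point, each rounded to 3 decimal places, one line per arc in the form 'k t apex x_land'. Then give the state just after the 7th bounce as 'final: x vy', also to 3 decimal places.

1 4.676 28.371 38.111
2 3.367 13.902 65.552
3 2.357 6.812 84.760
4 1.650 3.338 98.207
5 1.155 1.636 107.619
6 0.808 0.801 114.207
7 0.566 0.393 118.819
final: 118.819 1.943

Arc 1: start y=3.070, vy=22.280 → t=4.676, apex=28.371, x_land=38.111, impact vy=-23.593
  bounce: vy ← 0.7·23.593 = 16.515
Arc 2: start y=0.000, vy=16.515 → t=3.367, apex=13.902, x_land=65.552, impact vy=-16.515
  bounce: vy ← 0.7·16.515 = 11.561
Arc 3: start y=0.000, vy=11.561 → t=2.357, apex=6.812, x_land=84.760, impact vy=-11.561
  bounce: vy ← 0.7·11.561 = 8.092
Arc 4: start y=0.000, vy=8.092 → t=1.650, apex=3.338, x_land=98.207, impact vy=-8.092
  bounce: vy ← 0.7·8.092 = 5.665
Arc 5: start y=0.000, vy=5.665 → t=1.155, apex=1.636, x_land=107.619, impact vy=-5.665
  bounce: vy ← 0.7·5.665 = 3.965
Arc 6: start y=0.000, vy=3.965 → t=0.808, apex=0.801, x_land=114.207, impact vy=-3.965
  bounce: vy ← 0.7·3.965 = 2.776
Arc 7: start y=0.000, vy=2.776 → t=0.566, apex=0.393, x_land=118.819, impact vy=-2.776
  bounce: vy ← 0.7·2.776 = 1.943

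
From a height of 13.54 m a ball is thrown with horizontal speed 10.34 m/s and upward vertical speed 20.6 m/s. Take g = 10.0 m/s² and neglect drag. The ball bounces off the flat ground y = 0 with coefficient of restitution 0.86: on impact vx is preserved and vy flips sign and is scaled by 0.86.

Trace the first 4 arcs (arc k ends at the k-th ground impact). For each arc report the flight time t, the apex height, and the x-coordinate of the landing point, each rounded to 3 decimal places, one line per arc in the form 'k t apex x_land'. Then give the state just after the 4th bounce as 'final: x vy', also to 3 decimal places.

Arc 1: start y=13.540, vy=20.600 → t=4.697, apex=34.758, x_land=48.563, impact vy=-26.366
  bounce: vy ← 0.86·26.366 = 22.675
Arc 2: start y=0.000, vy=22.675 → t=4.535, apex=25.707, x_land=95.454, impact vy=-22.675
  bounce: vy ← 0.86·22.675 = 19.500
Arc 3: start y=0.000, vy=19.500 → t=3.900, apex=19.013, x_land=135.780, impact vy=-19.500
  bounce: vy ← 0.86·19.500 = 16.770
Arc 4: start y=0.000, vy=16.770 → t=3.354, apex=14.062, x_land=170.461, impact vy=-16.770
  bounce: vy ← 0.86·16.770 = 14.422

1 4.697 34.758 48.563
2 4.535 25.707 95.454
3 3.900 19.013 135.780
4 3.354 14.062 170.461
final: 170.461 14.422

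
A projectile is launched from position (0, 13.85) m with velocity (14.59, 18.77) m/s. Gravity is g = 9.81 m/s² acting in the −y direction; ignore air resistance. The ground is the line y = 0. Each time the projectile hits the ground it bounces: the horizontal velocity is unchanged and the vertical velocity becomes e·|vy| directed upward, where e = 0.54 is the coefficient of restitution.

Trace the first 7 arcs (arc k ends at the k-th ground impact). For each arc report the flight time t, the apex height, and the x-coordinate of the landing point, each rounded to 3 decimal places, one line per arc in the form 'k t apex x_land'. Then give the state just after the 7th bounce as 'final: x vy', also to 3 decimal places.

Arc 1: start y=13.850, vy=18.770 → t=4.460, apex=31.807, x_land=65.069, impact vy=-24.981
  bounce: vy ← 0.54·24.981 = 13.490
Arc 2: start y=0.000, vy=13.490 → t=2.750, apex=9.275, x_land=105.194, impact vy=-13.490
  bounce: vy ← 0.54·13.490 = 7.284
Arc 3: start y=0.000, vy=7.284 → t=1.485, apex=2.705, x_land=126.862, impact vy=-7.284
  bounce: vy ← 0.54·7.284 = 3.934
Arc 4: start y=0.000, vy=3.934 → t=0.802, apex=0.789, x_land=138.563, impact vy=-3.934
  bounce: vy ← 0.54·3.934 = 2.124
Arc 5: start y=0.000, vy=2.124 → t=0.433, apex=0.230, x_land=144.881, impact vy=-2.124
  bounce: vy ← 0.54·2.124 = 1.147
Arc 6: start y=0.000, vy=1.147 → t=0.234, apex=0.067, x_land=148.293, impact vy=-1.147
  bounce: vy ← 0.54·1.147 = 0.619
Arc 7: start y=0.000, vy=0.619 → t=0.126, apex=0.020, x_land=150.135, impact vy=-0.619
  bounce: vy ← 0.54·0.619 = 0.334

1 4.460 31.807 65.069
2 2.750 9.275 105.194
3 1.485 2.705 126.862
4 0.802 0.789 138.563
5 0.433 0.230 144.881
6 0.234 0.067 148.293
7 0.126 0.020 150.135
final: 150.135 0.334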